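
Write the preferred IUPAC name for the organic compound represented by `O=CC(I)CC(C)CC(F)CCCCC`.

6-fluoro-2-iodo-4-methylundecanal

The longest chain bearing the –CHO group is 11 carbons long (undecane).
The highest-priority functional group is an aldehyde (terminal –CHO), so the name ends in -al.
Choose the numbering such that the aldehyde carbon is C-1 by definition.
This places a fluoro group at C-6; an iodo group at C-2; a methyl group at C-4.
The substituents are ordered alphabetically, ignoring any di-/tri- multipliers.
The name is 6-fluoro-2-iodo-4-methylundecanal.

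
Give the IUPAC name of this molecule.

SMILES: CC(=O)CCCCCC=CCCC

dodec-8-en-2-one

The longest chain bearing the carbonyl and the multiple bond is 12 carbons long (dodecane).
The highest-priority functional group is a ketone (C=O on an internal carbon), so the name ends in -one.
The chain contains a C=C double bond, so the unsaturation ending is -ene.
Choose the numbering such that numbering from this end puts the carbonyl group at C-2 rather than C-11.
That gives the carbonyl at C-2; the double bond between C-8 and C-9.
The name is dodec-8-en-2-one.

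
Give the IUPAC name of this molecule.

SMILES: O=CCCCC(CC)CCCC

5-ethylnonanal

The longest carbon chain that includes the –CHO group has 9 carbons, so the parent hydride is nonane.
The principal characteristic group is an aldehyde (terminal –CHO), named with the suffix -al.
Choose the numbering such that the aldehyde carbon is C-1 by definition.
This places an ethyl group at C-5.
Assembling the pieces gives 5-ethylnonanal.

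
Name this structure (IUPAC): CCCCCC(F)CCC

4-fluorononane

The longest carbon chain is 9 atoms: the parent is nonane.
Number the chain so that the substituent locant set {4} is lower than {6} at the first point of difference.
That gives a fluoro group at C-4.
Assembling the pieces gives 4-fluorononane.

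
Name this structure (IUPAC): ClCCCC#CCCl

The longest carbon chain that includes the multiple bond has 6 carbons, so the parent hydride is hexane.
There is one C≡C triple bond, indicated by the ending -yne.
Number the chain so that numbering from this end puts the triple bond at C-2 rather than C-4.
With this numbering: the triple bond between C-2 and C-3; chloro groups at C-1 and C-6.
The name is 1,6-dichlorohex-2-yne.

1,6-dichlorohex-2-yne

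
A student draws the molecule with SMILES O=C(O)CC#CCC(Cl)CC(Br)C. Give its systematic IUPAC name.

8-bromo-6-chloronon-3-ynoic acid

The longest carbon chain that includes the –COOH group and the multiple bond has 9 carbons, so the parent hydride is nonane.
The highest-priority functional group is a carboxylic acid (terminal –COOH), so the name ends in -oic acid.
There is one C≡C triple bond, indicated by the ending -yne.
The numbering direction is chosen so that the carboxylic acid carbon is C-1 by definition.
With this numbering: the triple bond between C-3 and C-4; a bromo group at C-8; a chloro group at C-6.
The substituents are ordered alphabetically, ignoring any di-/tri- multipliers.
The name is 8-bromo-6-chloronon-3-ynoic acid.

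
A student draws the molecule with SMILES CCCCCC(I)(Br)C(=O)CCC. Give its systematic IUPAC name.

Counting along the main chain through the carbonyl gives 10 carbons: the parent is decane.
A ketone (C=O on an internal carbon) is the principal characteristic group, giving the suffix -one.
The numbering direction is chosen so that numbering from this end puts the carbonyl group at C-4 rather than C-7.
That gives the carbonyl at C-4; a bromo group at C-5; an iodo group at C-5.
Prefixes are listed alphabetically: bromo, iodo.
Assembling the pieces gives 5-bromo-5-iododecan-4-one.

5-bromo-5-iododecan-4-one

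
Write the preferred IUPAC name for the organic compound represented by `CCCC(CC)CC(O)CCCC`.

Counting along the main chain through the –OH group gives 10 carbons: the parent is decane.
An alcohol (–OH) is the principal characteristic group, giving the suffix -ol.
The numbering direction is chosen so that numbering from this end puts the hydroxyl group at C-5 rather than C-6.
That gives the hydroxyl at C-5; an ethyl group at C-7.
The name is 7-ethyldecan-5-ol.

7-ethyldecan-5-ol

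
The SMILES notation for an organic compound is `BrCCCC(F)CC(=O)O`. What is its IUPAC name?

6-bromo-3-fluorohexanoic acid

The longest carbon chain that includes the –COOH group has 6 carbons, so the parent hydride is hexane.
A carboxylic acid (terminal –COOH) is the principal characteristic group, giving the suffix -oic acid.
Number the chain so that the carboxylic acid carbon is C-1 by definition.
This places a bromo group at C-6; a fluoro group at C-3.
The substituents are ordered alphabetically, ignoring any di-/tri- multipliers.
The name is 6-bromo-3-fluorohexanoic acid.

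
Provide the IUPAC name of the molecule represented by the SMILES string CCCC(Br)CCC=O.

The longest carbon chain that includes the –CHO group has 7 carbons, so the parent hydride is heptane.
The highest-priority functional group is an aldehyde (terminal –CHO), so the name ends in -al.
Choose the numbering such that the aldehyde carbon is C-1 by definition.
With this numbering: a bromo group at C-4.
Assembling the pieces gives 4-bromoheptanal.

4-bromoheptanal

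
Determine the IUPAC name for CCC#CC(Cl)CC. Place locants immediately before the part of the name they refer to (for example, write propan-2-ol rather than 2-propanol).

The longest carbon chain that includes the multiple bond has 7 carbons, so the parent hydride is heptane.
There is one C≡C triple bond, indicated by the ending -yne.
Choose the numbering such that numbering from this end puts the triple bond at C-3 rather than C-4.
This places the triple bond between C-3 and C-4; a chloro group at C-5.
The name is 5-chlorohept-3-yne.

5-chlorohept-3-yne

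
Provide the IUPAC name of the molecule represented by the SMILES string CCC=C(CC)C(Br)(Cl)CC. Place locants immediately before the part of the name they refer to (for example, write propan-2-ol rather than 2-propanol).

5-bromo-5-chloro-4-ethylhept-3-ene

The longest carbon chain that includes the multiple bond has 7 carbons, so the parent hydride is heptane.
A C=C double bond in the chain gives the infix -ene-.
Choose the numbering such that numbering from this end puts the double bond at C-3 rather than C-4.
With this numbering: the double bond between C-3 and C-4; a bromo group at C-5; a chloro group at C-5; an ethyl group at C-4.
The substituents are ordered alphabetically, ignoring any di-/tri- multipliers.
The name is 5-bromo-5-chloro-4-ethylhept-3-ene.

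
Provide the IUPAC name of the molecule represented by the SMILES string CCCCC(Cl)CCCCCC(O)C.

Counting along the main chain through the –OH group gives 12 carbons: the parent is dodecane.
The highest-priority functional group is an alcohol (–OH), so the name ends in -ol.
Choose the numbering such that numbering from this end puts the hydroxyl group at C-2 rather than C-11.
This places the hydroxyl at C-2; a chloro group at C-8.
Putting it together: 8-chlorododecan-2-ol.

8-chlorododecan-2-ol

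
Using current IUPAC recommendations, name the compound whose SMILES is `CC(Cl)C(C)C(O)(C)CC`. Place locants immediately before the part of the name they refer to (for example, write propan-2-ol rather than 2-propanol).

The longest chain bearing the –OH group is 6 carbons long (hexane).
The highest-priority functional group is an alcohol (–OH), so the name ends in -ol.
The numbering direction is chosen so that numbering from this end puts the hydroxyl group at C-3 rather than C-4.
That gives the hydroxyl at C-3; a chloro group at C-5; methyl groups at C-3 and C-4.
Substituent prefixes are cited in alphabetical order (multiplying prefixes like di-/tri- are ignored for ordering).
Putting it together: 5-chloro-3,4-dimethylhexan-3-ol.

5-chloro-3,4-dimethylhexan-3-ol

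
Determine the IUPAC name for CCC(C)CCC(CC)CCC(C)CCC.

The longest continuous carbon chain has 12 atoms, so the parent hydride is dodecane.
The numbering direction is chosen so that the substituent locant set {3,6,9} is lower than {4,7,10} at the first point of difference.
With this numbering: an ethyl group at C-6; methyl groups at C-3 and C-9.
Substituent prefixes are cited in alphabetical order (multiplying prefixes like di-/tri- are ignored for ordering).
Putting it together: 6-ethyl-3,9-dimethyldodecane.

6-ethyl-3,9-dimethyldodecane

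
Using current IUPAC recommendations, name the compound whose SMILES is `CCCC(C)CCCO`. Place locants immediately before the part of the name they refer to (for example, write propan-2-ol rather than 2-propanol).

Counting along the main chain through the –OH group gives 7 carbons: the parent is heptane.
An alcohol (–OH) is the principal characteristic group, giving the suffix -ol.
Choose the numbering such that numbering from this end puts the hydroxyl group at C-1 rather than C-7.
With this numbering: the hydroxyl at C-1; a methyl group at C-4.
Assembling the pieces gives 4-methylheptan-1-ol.

4-methylheptan-1-ol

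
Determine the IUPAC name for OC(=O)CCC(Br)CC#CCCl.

The longest chain bearing the –COOH group and the multiple bond is 8 carbons long (octane).
A carboxylic acid (terminal –COOH) is the principal characteristic group, giving the suffix -oic acid.
A C≡C triple bond in the chain gives the infix -yne-.
Number the chain so that the carboxylic acid carbon is C-1 by definition.
With this numbering: the triple bond between C-6 and C-7; a bromo group at C-4; a chloro group at C-8.
Substituent prefixes are cited in alphabetical order (multiplying prefixes like di-/tri- are ignored for ordering).
Assembling the pieces gives 4-bromo-8-chlorooct-6-ynoic acid.

4-bromo-8-chlorooct-6-ynoic acid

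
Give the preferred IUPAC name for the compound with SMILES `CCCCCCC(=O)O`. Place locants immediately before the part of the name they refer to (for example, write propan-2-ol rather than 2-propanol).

heptanoic acid

Counting along the main chain through the –COOH group gives 7 carbons: the parent is heptane.
A carboxylic acid (terminal –COOH) is the principal characteristic group, giving the suffix -oic acid.
Number the chain so that the carboxylic acid carbon is C-1 by definition.
Assembling the pieces gives heptanoic acid.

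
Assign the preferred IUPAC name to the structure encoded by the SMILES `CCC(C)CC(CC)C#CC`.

4-ethyl-6-methyloct-2-yne

The longest carbon chain that includes the multiple bond has 8 carbons, so the parent hydride is octane.
The chain contains a C≡C triple bond, so the unsaturation ending is -yne.
The numbering direction is chosen so that numbering from this end puts the triple bond at C-2 rather than C-6.
That gives the triple bond between C-2 and C-3; an ethyl group at C-4; a methyl group at C-6.
Prefixes are listed alphabetically: ethyl, methyl.
Putting it together: 4-ethyl-6-methyloct-2-yne.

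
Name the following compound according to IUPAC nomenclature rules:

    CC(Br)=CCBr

1,3-dibromobut-2-ene

Counting along the main chain through the multiple bond gives 4 carbons: the parent is butane.
There is one C=C double bond, indicated by the ending -ene.
Choose the numbering such that the substituent locant set {1,3} is lower than {2,4} at the first point of difference.
With this numbering: the double bond between C-2 and C-3; bromo groups at C-1 and C-3.
Putting it together: 1,3-dibromobut-2-ene.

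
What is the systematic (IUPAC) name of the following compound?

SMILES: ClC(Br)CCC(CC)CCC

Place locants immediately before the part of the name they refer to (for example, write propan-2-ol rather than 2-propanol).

The longest continuous carbon chain has 7 atoms, so the parent hydride is heptane.
Choose the numbering such that the substituent locant set {1,1,4} is lower than {4,7,7} at the first point of difference.
With this numbering: a bromo group at C-1; a chloro group at C-1; an ethyl group at C-4.
Substituent prefixes are cited in alphabetical order (multiplying prefixes like di-/tri- are ignored for ordering).
Assembling the pieces gives 1-bromo-1-chloro-4-ethylheptane.

1-bromo-1-chloro-4-ethylheptane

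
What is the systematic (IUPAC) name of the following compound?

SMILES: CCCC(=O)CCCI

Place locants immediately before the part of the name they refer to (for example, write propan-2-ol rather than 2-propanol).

1-iodoheptan-4-one

The longest chain bearing the carbonyl is 7 carbons long (heptane).
The highest-priority functional group is a ketone (C=O on an internal carbon), so the name ends in -one.
Number the chain so that the substituent locant set {1} is lower than {7} at the first point of difference.
This places the carbonyl at C-4; an iodo group at C-1.
The name is 1-iodoheptan-4-one.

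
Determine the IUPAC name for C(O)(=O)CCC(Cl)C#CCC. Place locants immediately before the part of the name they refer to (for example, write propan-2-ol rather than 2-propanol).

The longest chain bearing the –COOH group and the multiple bond is 8 carbons long (octane).
The principal characteristic group is a carboxylic acid (terminal –COOH), named with the suffix -oic acid.
There is one C≡C triple bond, indicated by the ending -yne.
Number the chain so that the carboxylic acid carbon is C-1 by definition.
That gives the triple bond between C-5 and C-6; a chloro group at C-4.
Assembling the pieces gives 4-chlorooct-5-ynoic acid.

4-chlorooct-5-ynoic acid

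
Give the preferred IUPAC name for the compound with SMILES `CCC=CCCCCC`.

The longest chain bearing the multiple bond is 9 carbons long (nonane).
A C=C double bond in the chain gives the infix -ene-.
Number the chain so that numbering from this end puts the double bond at C-3 rather than C-6.
With this numbering: the double bond between C-3 and C-4.
Assembling the pieces gives non-3-ene.

non-3-ene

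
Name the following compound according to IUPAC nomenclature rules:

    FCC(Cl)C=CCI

4-chloro-5-fluoro-1-iodopent-2-ene

The longest chain bearing the multiple bond is 5 carbons long (pentane).
There is one C=C double bond, indicated by the ending -ene.
Number the chain so that numbering from this end puts the double bond at C-2 rather than C-3.
With this numbering: the double bond between C-2 and C-3; a chloro group at C-4; a fluoro group at C-5; an iodo group at C-1.
Prefixes are listed alphabetically: chloro, fluoro, iodo.
Assembling the pieces gives 4-chloro-5-fluoro-1-iodopent-2-ene.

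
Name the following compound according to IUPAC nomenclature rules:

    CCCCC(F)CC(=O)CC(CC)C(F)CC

The longest chain bearing the carbonyl is 12 carbons long (dodecane).
A ketone (C=O on an internal carbon) is the principal characteristic group, giving the suffix -one.
Choose the numbering such that numbering from this end puts the carbonyl group at C-6 rather than C-7.
That gives the carbonyl at C-6; an ethyl group at C-4; fluoro groups at C-3 and C-8.
Prefixes are listed alphabetically: ethyl, fluoro.
The name is 4-ethyl-3,8-difluorododecan-6-one.

4-ethyl-3,8-difluorododecan-6-one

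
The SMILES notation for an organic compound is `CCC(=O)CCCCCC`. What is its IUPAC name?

nonan-3-one

The longest chain bearing the carbonyl is 9 carbons long (nonane).
A ketone (C=O on an internal carbon) is the principal characteristic group, giving the suffix -one.
The numbering direction is chosen so that numbering from this end puts the carbonyl group at C-3 rather than C-7.
This places the carbonyl at C-3.
The name is nonan-3-one.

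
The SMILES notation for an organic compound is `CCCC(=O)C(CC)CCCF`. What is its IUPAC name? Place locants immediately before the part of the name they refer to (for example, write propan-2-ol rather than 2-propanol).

Counting along the main chain through the carbonyl gives 8 carbons: the parent is octane.
The principal characteristic group is a ketone (C=O on an internal carbon), named with the suffix -one.
The numbering direction is chosen so that numbering from this end puts the carbonyl group at C-4 rather than C-5.
That gives the carbonyl at C-4; an ethyl group at C-5; a fluoro group at C-8.
Prefixes are listed alphabetically: ethyl, fluoro.
Putting it together: 5-ethyl-8-fluorooctan-4-one.

5-ethyl-8-fluorooctan-4-one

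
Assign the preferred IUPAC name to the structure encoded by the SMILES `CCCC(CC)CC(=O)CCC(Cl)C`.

Counting along the main chain through the carbonyl gives 10 carbons: the parent is decane.
The principal characteristic group is a ketone (C=O on an internal carbon), named with the suffix -one.
Number the chain so that numbering from this end puts the carbonyl group at C-5 rather than C-6.
With this numbering: the carbonyl at C-5; a chloro group at C-2; an ethyl group at C-7.
Prefixes are listed alphabetically: chloro, ethyl.
Putting it together: 2-chloro-7-ethyldecan-5-one.

2-chloro-7-ethyldecan-5-one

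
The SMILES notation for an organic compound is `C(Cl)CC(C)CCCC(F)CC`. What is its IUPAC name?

1-chloro-7-fluoro-3-methylnonane

The parent chain contains 9 carbons (nonane).
Choose the numbering such that the substituent locant set {1,3,7} is lower than {3,7,9} at the first point of difference.
This places a chloro group at C-1; a fluoro group at C-7; a methyl group at C-3.
Substituent prefixes are cited in alphabetical order (multiplying prefixes like di-/tri- are ignored for ordering).
Assembling the pieces gives 1-chloro-7-fluoro-3-methylnonane.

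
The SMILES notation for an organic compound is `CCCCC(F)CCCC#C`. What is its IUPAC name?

The longest carbon chain that includes the multiple bond has 10 carbons, so the parent hydride is decane.
A C≡C triple bond in the chain gives the infix -yne-.
The numbering direction is chosen so that numbering from this end puts the triple bond at C-1 rather than C-9.
With this numbering: the triple bond between C-1 and C-2; a fluoro group at C-6.
Assembling the pieces gives 6-fluorodec-1-yne.

6-fluorodec-1-yne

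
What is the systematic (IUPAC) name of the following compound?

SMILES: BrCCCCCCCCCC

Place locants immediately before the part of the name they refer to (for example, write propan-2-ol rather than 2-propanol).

1-bromodecane

The parent chain contains 10 carbons (decane).
The numbering direction is chosen so that the substituent locant set {1} is lower than {10} at the first point of difference.
This places a bromo group at C-1.
Assembling the pieces gives 1-bromodecane.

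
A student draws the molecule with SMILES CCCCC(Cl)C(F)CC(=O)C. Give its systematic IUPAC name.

The longest carbon chain that includes the carbonyl has 9 carbons, so the parent hydride is nonane.
The principal characteristic group is a ketone (C=O on an internal carbon), named with the suffix -one.
Choose the numbering such that numbering from this end puts the carbonyl group at C-2 rather than C-8.
With this numbering: the carbonyl at C-2; a chloro group at C-5; a fluoro group at C-4.
Prefixes are listed alphabetically: chloro, fluoro.
Assembling the pieces gives 5-chloro-4-fluorononan-2-one.

5-chloro-4-fluorononan-2-one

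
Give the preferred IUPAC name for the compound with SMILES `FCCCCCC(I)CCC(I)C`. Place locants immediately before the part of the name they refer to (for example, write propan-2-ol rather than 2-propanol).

The longest continuous carbon chain has 10 atoms, so the parent hydride is decane.
Choose the numbering such that the substituent locant set {1,6,9} is lower than {2,5,10} at the first point of difference.
With this numbering: a fluoro group at C-1; iodo groups at C-6 and C-9.
Substituent prefixes are cited in alphabetical order (multiplying prefixes like di-/tri- are ignored for ordering).
Assembling the pieces gives 1-fluoro-6,9-diiododecane.

1-fluoro-6,9-diiododecane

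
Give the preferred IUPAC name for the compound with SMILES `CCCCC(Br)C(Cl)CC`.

4-bromo-3-chlorooctane

The longest carbon chain is 8 atoms: the parent is octane.
Number the chain so that the substituent locant set {3,4} is lower than {5,6} at the first point of difference.
This places a bromo group at C-4; a chloro group at C-3.
The substituents are ordered alphabetically, ignoring any di-/tri- multipliers.
The name is 4-bromo-3-chlorooctane.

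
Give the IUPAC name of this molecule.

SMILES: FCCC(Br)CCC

The longest carbon chain is 6 atoms: the parent is hexane.
Choose the numbering such that the substituent locant set {1,3} is lower than {4,6} at the first point of difference.
With this numbering: a bromo group at C-3; a fluoro group at C-1.
Substituent prefixes are cited in alphabetical order (multiplying prefixes like di-/tri- are ignored for ordering).
The name is 3-bromo-1-fluorohexane.

3-bromo-1-fluorohexane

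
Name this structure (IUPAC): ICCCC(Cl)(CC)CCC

4-chloro-4-ethyl-1-iodoheptane

The longest carbon chain is 7 atoms: the parent is heptane.
Choose the numbering such that the substituent locant set {1,4,4} is lower than {4,4,7} at the first point of difference.
That gives a chloro group at C-4; an ethyl group at C-4; an iodo group at C-1.
Prefixes are listed alphabetically: chloro, ethyl, iodo.
The name is 4-chloro-4-ethyl-1-iodoheptane.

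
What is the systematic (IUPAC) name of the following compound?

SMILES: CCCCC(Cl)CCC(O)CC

6-chlorodecan-3-ol

The longest carbon chain that includes the –OH group has 10 carbons, so the parent hydride is decane.
An alcohol (–OH) is the principal characteristic group, giving the suffix -ol.
The numbering direction is chosen so that numbering from this end puts the hydroxyl group at C-3 rather than C-8.
This places the hydroxyl at C-3; a chloro group at C-6.
Putting it together: 6-chlorodecan-3-ol.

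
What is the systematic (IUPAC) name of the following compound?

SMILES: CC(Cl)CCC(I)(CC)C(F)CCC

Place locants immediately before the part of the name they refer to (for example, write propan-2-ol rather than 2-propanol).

2-chloro-5-ethyl-6-fluoro-5-iodononane

The longest carbon chain is 9 atoms: the parent is nonane.
The numbering direction is chosen so that the substituent locant set {2,5,5,6} is lower than {4,5,5,8} at the first point of difference.
With this numbering: a chloro group at C-2; an ethyl group at C-5; a fluoro group at C-6; an iodo group at C-5.
Prefixes are listed alphabetically: chloro, ethyl, fluoro, iodo.
The name is 2-chloro-5-ethyl-6-fluoro-5-iodononane.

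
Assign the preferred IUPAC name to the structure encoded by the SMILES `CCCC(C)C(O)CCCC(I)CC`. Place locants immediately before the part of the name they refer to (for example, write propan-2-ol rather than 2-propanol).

9-iodo-4-methylundecan-5-ol

The longest chain bearing the –OH group is 11 carbons long (undecane).
An alcohol (–OH) is the principal characteristic group, giving the suffix -ol.
Choose the numbering such that numbering from this end puts the hydroxyl group at C-5 rather than C-7.
That gives the hydroxyl at C-5; an iodo group at C-9; a methyl group at C-4.
Substituent prefixes are cited in alphabetical order (multiplying prefixes like di-/tri- are ignored for ordering).
Putting it together: 9-iodo-4-methylundecan-5-ol.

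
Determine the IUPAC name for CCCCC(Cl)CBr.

The parent chain contains 6 carbons (hexane).
Choose the numbering such that the substituent locant set {1,2} is lower than {5,6} at the first point of difference.
With this numbering: a bromo group at C-1; a chloro group at C-2.
Substituent prefixes are cited in alphabetical order (multiplying prefixes like di-/tri- are ignored for ordering).
Putting it together: 1-bromo-2-chlorohexane.

1-bromo-2-chlorohexane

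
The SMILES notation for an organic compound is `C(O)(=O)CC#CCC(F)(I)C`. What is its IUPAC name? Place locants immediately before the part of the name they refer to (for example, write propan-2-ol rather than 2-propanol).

The longest chain bearing the –COOH group and the multiple bond is 7 carbons long (heptane).
The principal characteristic group is a carboxylic acid (terminal –COOH), named with the suffix -oic acid.
A C≡C triple bond in the chain gives the infix -yne-.
The numbering direction is chosen so that the carboxylic acid carbon is C-1 by definition.
With this numbering: the triple bond between C-3 and C-4; a fluoro group at C-6; an iodo group at C-6.
Substituent prefixes are cited in alphabetical order (multiplying prefixes like di-/tri- are ignored for ordering).
The name is 6-fluoro-6-iodohept-3-ynoic acid.

6-fluoro-6-iodohept-3-ynoic acid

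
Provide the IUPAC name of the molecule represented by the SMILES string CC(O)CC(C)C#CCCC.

Counting along the main chain through the –OH group and the multiple bond gives 9 carbons: the parent is nonane.
An alcohol (–OH) is the principal characteristic group, giving the suffix -ol.
A C≡C triple bond in the chain gives the infix -yne-.
Number the chain so that numbering from this end puts the hydroxyl group at C-2 rather than C-8.
With this numbering: the hydroxyl at C-2; the triple bond between C-5 and C-6; a methyl group at C-4.
Putting it together: 4-methylnon-5-yn-2-ol.

4-methylnon-5-yn-2-ol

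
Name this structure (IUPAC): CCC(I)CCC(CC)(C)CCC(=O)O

The longest chain bearing the –COOH group is 9 carbons long (nonane).
A carboxylic acid (terminal –COOH) is the principal characteristic group, giving the suffix -oic acid.
The numbering direction is chosen so that the carboxylic acid carbon is C-1 by definition.
This places an ethyl group at C-4; an iodo group at C-7; a methyl group at C-4.
Substituent prefixes are cited in alphabetical order (multiplying prefixes like di-/tri- are ignored for ordering).
The name is 4-ethyl-7-iodo-4-methylnonanoic acid.

4-ethyl-7-iodo-4-methylnonanoic acid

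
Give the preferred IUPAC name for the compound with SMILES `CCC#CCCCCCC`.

The longest chain bearing the multiple bond is 10 carbons long (decane).
There is one C≡C triple bond, indicated by the ending -yne.
The numbering direction is chosen so that numbering from this end puts the triple bond at C-3 rather than C-7.
That gives the triple bond between C-3 and C-4.
The name is dec-3-yne.

dec-3-yne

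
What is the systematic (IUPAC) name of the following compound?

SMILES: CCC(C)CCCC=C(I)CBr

The longest chain bearing the multiple bond is 9 carbons long (nonane).
A C=C double bond in the chain gives the infix -ene-.
Number the chain so that numbering from this end puts the double bond at C-2 rather than C-7.
This places the double bond between C-2 and C-3; a bromo group at C-1; an iodo group at C-2; a methyl group at C-7.
Substituent prefixes are cited in alphabetical order (multiplying prefixes like di-/tri- are ignored for ordering).
Putting it together: 1-bromo-2-iodo-7-methylnon-2-ene.

1-bromo-2-iodo-7-methylnon-2-ene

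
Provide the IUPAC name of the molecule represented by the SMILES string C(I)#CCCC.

1-iodopent-1-yne

The longest chain bearing the multiple bond is 5 carbons long (pentane).
The chain contains a C≡C triple bond, so the unsaturation ending is -yne.
The numbering direction is chosen so that numbering from this end puts the triple bond at C-1 rather than C-4.
This places the triple bond between C-1 and C-2; an iodo group at C-1.
The name is 1-iodopent-1-yne.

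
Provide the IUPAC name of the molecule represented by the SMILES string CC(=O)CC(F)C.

4-fluoropentan-2-one

The longest carbon chain that includes the carbonyl has 5 carbons, so the parent hydride is pentane.
A ketone (C=O on an internal carbon) is the principal characteristic group, giving the suffix -one.
The numbering direction is chosen so that numbering from this end puts the carbonyl group at C-2 rather than C-4.
With this numbering: the carbonyl at C-2; a fluoro group at C-4.
Assembling the pieces gives 4-fluoropentan-2-one.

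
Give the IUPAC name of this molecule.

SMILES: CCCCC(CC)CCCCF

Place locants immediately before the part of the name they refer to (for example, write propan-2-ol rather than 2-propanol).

5-ethyl-1-fluorononane

The parent chain contains 9 carbons (nonane).
Number the chain so that the substituent locant set {1,5} is lower than {5,9} at the first point of difference.
With this numbering: an ethyl group at C-5; a fluoro group at C-1.
Prefixes are listed alphabetically: ethyl, fluoro.
The name is 5-ethyl-1-fluorononane.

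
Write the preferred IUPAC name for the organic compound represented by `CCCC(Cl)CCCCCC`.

The parent chain contains 10 carbons (decane).
Number the chain so that the substituent locant set {4} is lower than {7} at the first point of difference.
With this numbering: a chloro group at C-4.
Putting it together: 4-chlorodecane.

4-chlorodecane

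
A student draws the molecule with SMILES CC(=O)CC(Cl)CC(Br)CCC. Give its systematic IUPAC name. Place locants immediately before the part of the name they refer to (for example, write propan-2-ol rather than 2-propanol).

6-bromo-4-chlorononan-2-one

Counting along the main chain through the carbonyl gives 9 carbons: the parent is nonane.
A ketone (C=O on an internal carbon) is the principal characteristic group, giving the suffix -one.
Number the chain so that numbering from this end puts the carbonyl group at C-2 rather than C-8.
That gives the carbonyl at C-2; a bromo group at C-6; a chloro group at C-4.
Substituent prefixes are cited in alphabetical order (multiplying prefixes like di-/tri- are ignored for ordering).
The name is 6-bromo-4-chlorononan-2-one.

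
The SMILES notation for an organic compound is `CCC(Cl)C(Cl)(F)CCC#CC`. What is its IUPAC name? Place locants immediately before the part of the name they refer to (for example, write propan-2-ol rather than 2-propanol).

6,7-dichloro-6-fluoronon-2-yne

Counting along the main chain through the multiple bond gives 9 carbons: the parent is nonane.
The chain contains a C≡C triple bond, so the unsaturation ending is -yne.
Choose the numbering such that numbering from this end puts the triple bond at C-2 rather than C-7.
With this numbering: the triple bond between C-2 and C-3; chloro groups at C-6 and C-7; a fluoro group at C-6.
The substituents are ordered alphabetically, ignoring any di-/tri- multipliers.
The name is 6,7-dichloro-6-fluoronon-2-yne.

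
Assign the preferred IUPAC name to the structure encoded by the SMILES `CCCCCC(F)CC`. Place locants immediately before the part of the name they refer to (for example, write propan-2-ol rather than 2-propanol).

3-fluorooctane

The parent chain contains 8 carbons (octane).
Number the chain so that the substituent locant set {3} is lower than {6} at the first point of difference.
That gives a fluoro group at C-3.
The name is 3-fluorooctane.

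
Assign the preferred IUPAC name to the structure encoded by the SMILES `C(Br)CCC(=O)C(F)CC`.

1-bromo-5-fluoroheptan-4-one

The longest chain bearing the carbonyl is 7 carbons long (heptane).
A ketone (C=O on an internal carbon) is the principal characteristic group, giving the suffix -one.
The numbering direction is chosen so that the substituent locant set {1,5} is lower than {3,7} at the first point of difference.
With this numbering: the carbonyl at C-4; a bromo group at C-1; a fluoro group at C-5.
Prefixes are listed alphabetically: bromo, fluoro.
The name is 1-bromo-5-fluoroheptan-4-one.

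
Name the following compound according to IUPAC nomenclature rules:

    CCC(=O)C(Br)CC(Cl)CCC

4-bromo-6-chlorononan-3-one

Counting along the main chain through the carbonyl gives 9 carbons: the parent is nonane.
The highest-priority functional group is a ketone (C=O on an internal carbon), so the name ends in -one.
Number the chain so that numbering from this end puts the carbonyl group at C-3 rather than C-7.
This places the carbonyl at C-3; a bromo group at C-4; a chloro group at C-6.
Prefixes are listed alphabetically: bromo, chloro.
The name is 4-bromo-6-chlorononan-3-one.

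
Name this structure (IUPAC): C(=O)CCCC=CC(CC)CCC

7-ethyldec-5-enal

The longest carbon chain that includes the –CHO group and the multiple bond has 10 carbons, so the parent hydride is decane.
The principal characteristic group is an aldehyde (terminal –CHO), named with the suffix -al.
There is one C=C double bond, indicated by the ending -ene.
Choose the numbering such that the aldehyde carbon is C-1 by definition.
With this numbering: the double bond between C-5 and C-6; an ethyl group at C-7.
Putting it together: 7-ethyldec-5-enal.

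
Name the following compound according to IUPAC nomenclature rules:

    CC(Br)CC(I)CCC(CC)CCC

The longest carbon chain is 10 atoms: the parent is decane.
Choose the numbering such that the substituent locant set {2,4,7} is lower than {4,7,9} at the first point of difference.
This places a bromo group at C-2; an ethyl group at C-7; an iodo group at C-4.
Substituent prefixes are cited in alphabetical order (multiplying prefixes like di-/tri- are ignored for ordering).
Assembling the pieces gives 2-bromo-7-ethyl-4-iododecane.

2-bromo-7-ethyl-4-iododecane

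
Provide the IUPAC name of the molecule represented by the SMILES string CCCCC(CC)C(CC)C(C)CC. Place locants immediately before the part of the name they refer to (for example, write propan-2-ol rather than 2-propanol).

4,5-diethyl-3-methylnonane

The longest continuous carbon chain has 9 atoms, so the parent hydride is nonane.
The numbering direction is chosen so that the substituent locant set {3,4,5} is lower than {5,6,7} at the first point of difference.
This places ethyl groups at C-4 and C-5; a methyl group at C-3.
Prefixes are listed alphabetically: ethyl, methyl.
The name is 4,5-diethyl-3-methylnonane.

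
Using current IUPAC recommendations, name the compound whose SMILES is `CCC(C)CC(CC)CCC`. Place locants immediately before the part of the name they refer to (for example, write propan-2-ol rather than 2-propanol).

5-ethyl-3-methyloctane

The longest carbon chain is 8 atoms: the parent is octane.
Choose the numbering such that the substituent locant set {3,5} is lower than {4,6} at the first point of difference.
That gives an ethyl group at C-5; a methyl group at C-3.
Substituent prefixes are cited in alphabetical order (multiplying prefixes like di-/tri- are ignored for ordering).
The name is 5-ethyl-3-methyloctane.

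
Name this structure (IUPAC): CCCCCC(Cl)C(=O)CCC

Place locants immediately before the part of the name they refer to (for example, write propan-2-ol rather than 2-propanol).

5-chlorodecan-4-one

Counting along the main chain through the carbonyl gives 10 carbons: the parent is decane.
The highest-priority functional group is a ketone (C=O on an internal carbon), so the name ends in -one.
Choose the numbering such that numbering from this end puts the carbonyl group at C-4 rather than C-7.
That gives the carbonyl at C-4; a chloro group at C-5.
Putting it together: 5-chlorodecan-4-one.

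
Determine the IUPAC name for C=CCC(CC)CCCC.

4-ethyloct-1-ene

The longest chain bearing the multiple bond is 8 carbons long (octane).
There is one C=C double bond, indicated by the ending -ene.
Choose the numbering such that numbering from this end puts the double bond at C-1 rather than C-7.
With this numbering: the double bond between C-1 and C-2; an ethyl group at C-4.
Assembling the pieces gives 4-ethyloct-1-ene.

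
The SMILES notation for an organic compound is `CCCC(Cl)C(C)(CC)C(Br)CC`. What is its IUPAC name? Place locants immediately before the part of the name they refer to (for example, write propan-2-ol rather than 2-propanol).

3-bromo-5-chloro-4-ethyl-4-methyloctane

The longest continuous carbon chain has 8 atoms, so the parent hydride is octane.
The numbering direction is chosen so that the substituent locant set {3,4,4,5} is lower than {4,5,5,6} at the first point of difference.
That gives a bromo group at C-3; a chloro group at C-5; an ethyl group at C-4; a methyl group at C-4.
The substituents are ordered alphabetically, ignoring any di-/tri- multipliers.
Putting it together: 3-bromo-5-chloro-4-ethyl-4-methyloctane.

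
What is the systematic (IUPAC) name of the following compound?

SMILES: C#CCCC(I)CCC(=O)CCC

7-iodoundec-10-yn-4-one

The longest chain bearing the carbonyl and the multiple bond is 11 carbons long (undecane).
The highest-priority functional group is a ketone (C=O on an internal carbon), so the name ends in -one.
A C≡C triple bond in the chain gives the infix -yne-.
The numbering direction is chosen so that numbering from this end puts the carbonyl group at C-4 rather than C-8.
This places the carbonyl at C-4; the triple bond between C-10 and C-11; an iodo group at C-7.
Assembling the pieces gives 7-iodoundec-10-yn-4-one.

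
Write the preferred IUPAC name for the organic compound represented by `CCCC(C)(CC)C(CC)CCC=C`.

Counting along the main chain through the multiple bond gives 9 carbons: the parent is nonane.
A C=C double bond in the chain gives the infix -ene-.
Number the chain so that numbering from this end puts the double bond at C-1 rather than C-8.
This places the double bond between C-1 and C-2; ethyl groups at C-5 and C-6; a methyl group at C-6.
The substituents are ordered alphabetically, ignoring any di-/tri- multipliers.
Putting it together: 5,6-diethyl-6-methylnon-1-ene.

5,6-diethyl-6-methylnon-1-ene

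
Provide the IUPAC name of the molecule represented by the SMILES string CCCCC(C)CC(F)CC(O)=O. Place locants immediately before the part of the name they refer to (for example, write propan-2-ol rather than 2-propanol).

The longest carbon chain that includes the –COOH group has 9 carbons, so the parent hydride is nonane.
A carboxylic acid (terminal –COOH) is the principal characteristic group, giving the suffix -oic acid.
Choose the numbering such that the carboxylic acid carbon is C-1 by definition.
This places a fluoro group at C-3; a methyl group at C-5.
The substituents are ordered alphabetically, ignoring any di-/tri- multipliers.
The name is 3-fluoro-5-methylnonanoic acid.

3-fluoro-5-methylnonanoic acid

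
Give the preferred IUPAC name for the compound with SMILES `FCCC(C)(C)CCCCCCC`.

The parent chain contains 10 carbons (decane).
Number the chain so that the substituent locant set {1,3,3} is lower than {8,8,10} at the first point of difference.
This places a fluoro group at C-1; two methyl groups at C-3.
The substituents are ordered alphabetically, ignoring any di-/tri- multipliers.
The name is 1-fluoro-3,3-dimethyldecane.

1-fluoro-3,3-dimethyldecane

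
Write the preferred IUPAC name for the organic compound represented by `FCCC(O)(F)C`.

The longest carbon chain that includes the –OH group has 4 carbons, so the parent hydride is butane.
The principal characteristic group is an alcohol (–OH), named with the suffix -ol.
Choose the numbering such that numbering from this end puts the hydroxyl group at C-2 rather than C-3.
That gives the hydroxyl at C-2; fluoro groups at C-2 and C-4.
Assembling the pieces gives 2,4-difluorobutan-2-ol.

2,4-difluorobutan-2-ol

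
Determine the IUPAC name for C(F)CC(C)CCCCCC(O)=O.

9-fluoro-7-methylnonanoic acid

The longest chain bearing the –COOH group is 9 carbons long (nonane).
The highest-priority functional group is a carboxylic acid (terminal –COOH), so the name ends in -oic acid.
The numbering direction is chosen so that the carboxylic acid carbon is C-1 by definition.
This places a fluoro group at C-9; a methyl group at C-7.
Prefixes are listed alphabetically: fluoro, methyl.
Putting it together: 9-fluoro-7-methylnonanoic acid.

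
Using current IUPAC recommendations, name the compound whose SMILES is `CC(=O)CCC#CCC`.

The longest carbon chain that includes the carbonyl and the multiple bond has 8 carbons, so the parent hydride is octane.
The principal characteristic group is a ketone (C=O on an internal carbon), named with the suffix -one.
The chain contains a C≡C triple bond, so the unsaturation ending is -yne.
The numbering direction is chosen so that numbering from this end puts the carbonyl group at C-2 rather than C-7.
That gives the carbonyl at C-2; the triple bond between C-5 and C-6.
The name is oct-5-yn-2-one.

oct-5-yn-2-one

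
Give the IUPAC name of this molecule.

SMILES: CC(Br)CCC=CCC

7-bromooct-3-ene

Counting along the main chain through the multiple bond gives 8 carbons: the parent is octane.
A C=C double bond in the chain gives the infix -ene-.
The numbering direction is chosen so that numbering from this end puts the double bond at C-3 rather than C-5.
This places the double bond between C-3 and C-4; a bromo group at C-7.
Assembling the pieces gives 7-bromooct-3-ene.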